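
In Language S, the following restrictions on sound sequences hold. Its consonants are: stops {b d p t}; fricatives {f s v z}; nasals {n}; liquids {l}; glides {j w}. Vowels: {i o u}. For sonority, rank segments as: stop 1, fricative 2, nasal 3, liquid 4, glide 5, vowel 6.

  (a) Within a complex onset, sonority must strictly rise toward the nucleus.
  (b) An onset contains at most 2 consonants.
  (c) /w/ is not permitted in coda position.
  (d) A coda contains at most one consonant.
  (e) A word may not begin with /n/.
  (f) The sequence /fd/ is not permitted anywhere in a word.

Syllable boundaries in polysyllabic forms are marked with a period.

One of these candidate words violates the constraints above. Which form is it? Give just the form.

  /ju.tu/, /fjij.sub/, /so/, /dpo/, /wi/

/dpo/

/ju.tu/ — σ1 onset /j/, coda /∅/ ok; σ2 onset /t/, coda /∅/ ok → licit
/fjij.sub/ — σ1 onset /fj/ (2→5 rises), coda /j/ ok; σ2 onset /s/, coda /b/ ok → licit
/so/ — σ1 onset /s/, coda /∅/ ok → licit
/dpo/ — violates constraint (a): syllable 1 onset /dp/: /d/ (stop, 1) → /p/ (stop, 1) does not rise → illicit
/wi/ — σ1 onset /w/, coda /∅/ ok → licit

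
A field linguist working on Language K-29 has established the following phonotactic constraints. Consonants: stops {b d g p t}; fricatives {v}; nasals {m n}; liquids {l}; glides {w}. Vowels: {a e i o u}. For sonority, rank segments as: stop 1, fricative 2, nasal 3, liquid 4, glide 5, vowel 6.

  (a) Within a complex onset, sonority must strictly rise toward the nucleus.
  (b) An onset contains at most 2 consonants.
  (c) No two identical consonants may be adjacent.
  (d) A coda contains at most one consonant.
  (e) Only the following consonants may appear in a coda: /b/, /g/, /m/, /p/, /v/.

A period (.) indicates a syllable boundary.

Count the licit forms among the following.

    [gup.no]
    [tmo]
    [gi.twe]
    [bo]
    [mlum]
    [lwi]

6

[gup.no] — σ1 onset /g/, coda /p/ ok; σ2 onset /n/, coda /∅/ ok → licit
[tmo] — σ1 onset /tm/ (1→3 rises), coda /∅/ ok → licit
[gi.twe] — σ1 onset /g/, coda /∅/ ok; σ2 onset /tw/ (1→5 rises), coda /∅/ ok → licit
[bo] — σ1 onset /b/, coda /∅/ ok → licit
[mlum] — σ1 onset /ml/ (3→4 rises), coda /m/ ok → licit
[lwi] — σ1 onset /lw/ (4→5 rises), coda /∅/ ok → licit
Licit: [gup.no], [tmo], [gi.twe], [bo], [mlum], [lwi] → 6.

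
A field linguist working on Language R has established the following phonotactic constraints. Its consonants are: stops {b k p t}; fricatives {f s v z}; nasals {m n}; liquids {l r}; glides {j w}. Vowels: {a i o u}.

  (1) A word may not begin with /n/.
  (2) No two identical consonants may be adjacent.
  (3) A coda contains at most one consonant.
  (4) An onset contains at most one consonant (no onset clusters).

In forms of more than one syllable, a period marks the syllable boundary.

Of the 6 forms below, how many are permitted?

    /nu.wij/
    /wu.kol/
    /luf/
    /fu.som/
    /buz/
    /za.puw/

/nu.wij/ — violates constraint 1: word begins with /n/ → not permitted
/wu.kol/ — σ1 onset /w/, coda /∅/ ok; σ2 onset /k/, coda /l/ ok → permitted
/luf/ — σ1 onset /l/, coda /f/ ok → permitted
/fu.som/ — σ1 onset /f/, coda /∅/ ok; σ2 onset /s/, coda /m/ ok → permitted
/buz/ — σ1 onset /b/, coda /z/ ok → permitted
/za.puw/ — σ1 onset /z/, coda /∅/ ok; σ2 onset /p/, coda /w/ ok → permitted
Permitted: /wu.kol/, /luf/, /fu.som/, /buz/, /za.puw/ → 5.

5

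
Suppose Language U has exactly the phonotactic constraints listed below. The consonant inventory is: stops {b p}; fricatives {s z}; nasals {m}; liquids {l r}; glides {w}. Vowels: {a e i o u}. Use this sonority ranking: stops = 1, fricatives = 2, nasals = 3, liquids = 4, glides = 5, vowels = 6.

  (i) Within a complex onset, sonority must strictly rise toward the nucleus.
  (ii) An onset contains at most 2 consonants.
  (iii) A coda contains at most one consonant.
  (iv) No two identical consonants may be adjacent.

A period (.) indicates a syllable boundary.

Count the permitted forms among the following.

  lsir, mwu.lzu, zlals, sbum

lsir — violates constraint (i): syllable 1 onset /ls/: /l/ (liquid, 4) → /s/ (fricative, 2) does not rise → not permitted
mwu.lzu — violates constraint (i): syllable 2 onset /lz/: /l/ (liquid, 4) → /z/ (fricative, 2) does not rise → not permitted
zlals — violates constraint (iii): syllable 1 coda /ls/ has 2 consonants (> 1) → not permitted
sbum — violates constraint (i): syllable 1 onset /sb/: /s/ (fricative, 2) → /b/ (stop, 1) does not rise → not permitted
No form is permitted → 0.

0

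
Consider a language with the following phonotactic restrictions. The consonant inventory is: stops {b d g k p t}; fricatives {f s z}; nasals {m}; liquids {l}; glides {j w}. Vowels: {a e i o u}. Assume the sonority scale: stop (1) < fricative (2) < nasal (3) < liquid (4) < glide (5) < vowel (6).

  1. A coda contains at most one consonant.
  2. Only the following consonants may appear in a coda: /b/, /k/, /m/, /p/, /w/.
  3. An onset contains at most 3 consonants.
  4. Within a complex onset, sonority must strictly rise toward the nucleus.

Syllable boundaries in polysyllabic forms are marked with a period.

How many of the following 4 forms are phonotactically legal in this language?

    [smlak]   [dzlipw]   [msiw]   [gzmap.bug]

1

[smlak] — σ1 onset /sml/ (2→3→4 rises), coda /k/ ok → phonotactically legal
[dzlipw] — violates constraint 1: syllable 1 coda /pw/ has 2 consonants (> 1) → phonotactically illegal
[msiw] — violates constraint 4: syllable 1 onset /ms/: /m/ (nasal, 3) → /s/ (fricative, 2) does not rise → phonotactically illegal
[gzmap.bug] — violates constraint 2: syllable 2 coda contains /g/, which is not a licensed coda consonant → phonotactically illegal
Phonotactically legal: [smlak] → 1.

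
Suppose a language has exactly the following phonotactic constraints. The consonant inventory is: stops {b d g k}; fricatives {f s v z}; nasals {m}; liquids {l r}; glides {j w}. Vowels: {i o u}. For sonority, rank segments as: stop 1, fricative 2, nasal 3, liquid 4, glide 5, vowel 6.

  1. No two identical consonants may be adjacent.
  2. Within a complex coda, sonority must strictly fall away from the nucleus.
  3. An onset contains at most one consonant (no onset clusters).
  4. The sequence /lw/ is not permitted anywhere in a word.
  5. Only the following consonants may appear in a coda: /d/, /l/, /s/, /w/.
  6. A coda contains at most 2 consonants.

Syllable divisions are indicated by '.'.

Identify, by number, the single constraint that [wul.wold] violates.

4

[wul.wold]: contains banned sequence /lw/.
This is a violation of constraint 4: "The sequence /lw/ is not permitted anywhere in a word."
The remaining constraints (1, 2, 3, 5, 6) are satisfied.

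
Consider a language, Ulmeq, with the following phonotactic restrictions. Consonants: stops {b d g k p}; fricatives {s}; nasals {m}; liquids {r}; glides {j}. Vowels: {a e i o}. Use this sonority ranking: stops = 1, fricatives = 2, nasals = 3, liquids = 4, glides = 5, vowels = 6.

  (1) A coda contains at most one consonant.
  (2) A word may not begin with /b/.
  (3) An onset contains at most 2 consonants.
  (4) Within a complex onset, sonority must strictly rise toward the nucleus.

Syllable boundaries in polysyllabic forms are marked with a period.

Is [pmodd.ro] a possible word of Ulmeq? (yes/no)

no

[pmodd.ro] — violates constraint 1: syllable 1 coda /dd/ has 2 consonants (> 1) → phonotactically illegal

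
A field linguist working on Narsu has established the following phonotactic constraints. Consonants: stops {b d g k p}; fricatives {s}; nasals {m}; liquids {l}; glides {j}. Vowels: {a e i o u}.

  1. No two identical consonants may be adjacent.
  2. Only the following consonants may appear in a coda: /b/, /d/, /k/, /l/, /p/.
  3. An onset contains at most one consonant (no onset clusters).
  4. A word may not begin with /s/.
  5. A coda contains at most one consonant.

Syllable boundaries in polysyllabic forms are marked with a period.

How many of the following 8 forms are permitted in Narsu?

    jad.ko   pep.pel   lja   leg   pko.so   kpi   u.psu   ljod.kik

1

jad.ko — σ1 onset /j/, coda /d/ ok; σ2 onset /k/, coda /∅/ ok → permitted
pep.pel — violates constraint 1: adjacent identical consonants /pp/ → not permitted
lja — violates constraint 3: syllable 1 onset /lj/ has 2 consonants (> 1) → not permitted
leg — violates constraint 2: syllable 1 coda contains /g/, which is not a licensed coda consonant → not permitted
pko.so — violates constraint 3: syllable 1 onset /pk/ has 2 consonants (> 1) → not permitted
kpi — violates constraint 3: syllable 1 onset /kp/ has 2 consonants (> 1) → not permitted
u.psu — violates constraint 3: syllable 2 onset /ps/ has 2 consonants (> 1) → not permitted
ljod.kik — violates constraint 3: syllable 1 onset /lj/ has 2 consonants (> 1) → not permitted
Permitted: jad.ko → 1.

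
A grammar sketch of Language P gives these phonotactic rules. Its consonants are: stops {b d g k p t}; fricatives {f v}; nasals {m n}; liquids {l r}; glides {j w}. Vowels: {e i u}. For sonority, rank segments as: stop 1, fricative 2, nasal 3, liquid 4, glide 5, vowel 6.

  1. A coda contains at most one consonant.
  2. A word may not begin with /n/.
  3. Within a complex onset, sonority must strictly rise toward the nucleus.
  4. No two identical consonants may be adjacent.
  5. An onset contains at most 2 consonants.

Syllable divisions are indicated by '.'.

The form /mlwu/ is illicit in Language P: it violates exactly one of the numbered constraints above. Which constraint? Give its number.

/mlwu/: syllable 1 onset /mlw/ has 3 consonants (> 2).
This is a violation of constraint 5: "An onset contains at most 2 consonants."
The remaining constraints (1, 2, 3, 4) are satisfied.

5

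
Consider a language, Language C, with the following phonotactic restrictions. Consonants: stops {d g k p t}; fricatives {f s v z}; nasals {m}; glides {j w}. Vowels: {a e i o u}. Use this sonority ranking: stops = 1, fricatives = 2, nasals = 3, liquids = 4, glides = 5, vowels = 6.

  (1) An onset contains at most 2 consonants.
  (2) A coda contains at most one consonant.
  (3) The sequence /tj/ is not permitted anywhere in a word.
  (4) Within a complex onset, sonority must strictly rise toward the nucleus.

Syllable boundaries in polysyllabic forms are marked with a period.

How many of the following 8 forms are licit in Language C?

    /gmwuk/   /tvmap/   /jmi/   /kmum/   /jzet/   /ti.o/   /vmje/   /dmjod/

/gmwuk/ — violates constraint 1: syllable 1 onset /gmw/ has 3 consonants (> 2) → illicit
/tvmap/ — violates constraint 1: syllable 1 onset /tvm/ has 3 consonants (> 2) → illicit
/jmi/ — violates constraint 4: syllable 1 onset /jm/: /j/ (glide, 5) → /m/ (nasal, 3) does not rise → illicit
/kmum/ — σ1 onset /km/ (1→3 rises), coda /m/ ok → licit
/jzet/ — violates constraint 4: syllable 1 onset /jz/: /j/ (glide, 5) → /z/ (fricative, 2) does not rise → illicit
/ti.o/ — σ1 onset /t/, coda /∅/ ok; σ2 onset /∅/, coda /∅/ ok → licit
/vmje/ — violates constraint 1: syllable 1 onset /vmj/ has 3 consonants (> 2) → illicit
/dmjod/ — violates constraint 1: syllable 1 onset /dmj/ has 3 consonants (> 2) → illicit
Licit: /kmum/, /ti.o/ → 2.

2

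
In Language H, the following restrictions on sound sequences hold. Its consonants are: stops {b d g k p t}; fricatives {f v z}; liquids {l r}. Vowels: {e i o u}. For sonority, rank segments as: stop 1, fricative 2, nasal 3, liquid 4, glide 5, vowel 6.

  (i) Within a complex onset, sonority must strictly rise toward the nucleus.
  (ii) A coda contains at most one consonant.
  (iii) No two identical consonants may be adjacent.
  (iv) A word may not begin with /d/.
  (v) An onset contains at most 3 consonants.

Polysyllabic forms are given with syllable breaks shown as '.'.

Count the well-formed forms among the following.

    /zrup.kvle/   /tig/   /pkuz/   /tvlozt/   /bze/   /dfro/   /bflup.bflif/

4

/zrup.kvle/ — σ1 onset /zr/ (2→4 rises), coda /p/ ok; σ2 onset /kvl/ (1→2→4 rises), coda /∅/ ok → well-formed
/tig/ — σ1 onset /t/, coda /g/ ok → well-formed
/pkuz/ — violates constraint (i): syllable 1 onset /pk/: /p/ (stop, 1) → /k/ (stop, 1) does not rise → ill-formed
/tvlozt/ — violates constraint (ii): syllable 1 coda /zt/ has 2 consonants (> 1) → ill-formed
/bze/ — σ1 onset /bz/ (1→2 rises), coda /∅/ ok → well-formed
/dfro/ — violates constraint (iv): word begins with /d/ → ill-formed
/bflup.bflif/ — σ1 onset /bfl/ (1→2→4 rises), coda /p/ ok; σ2 onset /bfl/ (1→2→4 rises), coda /f/ ok → well-formed
Well-formed: /zrup.kvle/, /tig/, /bze/, /bflup.bflif/ → 4.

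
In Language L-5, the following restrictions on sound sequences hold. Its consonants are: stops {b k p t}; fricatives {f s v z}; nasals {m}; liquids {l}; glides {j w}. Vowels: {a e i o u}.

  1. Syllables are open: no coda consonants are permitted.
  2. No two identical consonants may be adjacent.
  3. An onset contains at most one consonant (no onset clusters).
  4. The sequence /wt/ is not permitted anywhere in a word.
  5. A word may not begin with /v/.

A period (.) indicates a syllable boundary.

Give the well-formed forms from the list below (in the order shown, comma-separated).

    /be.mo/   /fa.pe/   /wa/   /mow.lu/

/be.mo/, /fa.pe/, /wa/

/be.mo/ — σ1 onset /b/, coda /∅/ ok; σ2 onset /m/, coda /∅/ ok → well-formed
/fa.pe/ — σ1 onset /f/, coda /∅/ ok; σ2 onset /p/, coda /∅/ ok → well-formed
/wa/ — σ1 onset /w/, coda /∅/ ok → well-formed
/mow.lu/ — violates constraint 1: syllable 1 coda /w/ has 1 consonant (> 0) → ill-formed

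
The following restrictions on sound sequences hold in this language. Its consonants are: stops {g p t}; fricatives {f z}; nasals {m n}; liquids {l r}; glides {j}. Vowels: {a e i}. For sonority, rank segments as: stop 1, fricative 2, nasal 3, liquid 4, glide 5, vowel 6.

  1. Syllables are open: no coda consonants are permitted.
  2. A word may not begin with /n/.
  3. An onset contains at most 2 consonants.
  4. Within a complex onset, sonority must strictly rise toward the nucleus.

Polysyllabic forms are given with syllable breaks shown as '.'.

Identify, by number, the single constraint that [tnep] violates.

[tnep]: syllable 1 coda /p/ has 1 consonant (> 0).
This is a violation of constraint 1: "Syllables are open: no coda consonants are permitted."
The remaining constraints (2, 3, 4) are satisfied.

1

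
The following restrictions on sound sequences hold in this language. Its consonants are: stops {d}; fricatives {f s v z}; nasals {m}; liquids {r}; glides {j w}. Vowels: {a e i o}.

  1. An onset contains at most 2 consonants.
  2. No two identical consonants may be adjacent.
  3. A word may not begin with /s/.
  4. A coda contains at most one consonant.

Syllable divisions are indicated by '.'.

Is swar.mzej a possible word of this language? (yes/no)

no

swar.mzej — violates constraint 3: word begins with /s/ → phonotactically illegal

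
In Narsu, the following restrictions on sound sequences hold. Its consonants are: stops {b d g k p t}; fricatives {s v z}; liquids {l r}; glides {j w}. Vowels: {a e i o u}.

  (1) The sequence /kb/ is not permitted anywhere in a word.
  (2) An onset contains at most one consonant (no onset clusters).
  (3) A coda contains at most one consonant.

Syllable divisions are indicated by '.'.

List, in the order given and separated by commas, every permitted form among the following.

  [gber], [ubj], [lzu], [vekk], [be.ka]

[gber] — violates constraint 2: syllable 1 onset /gb/ has 2 consonants (> 1) → not permitted
[ubj] — violates constraint 3: syllable 1 coda /bj/ has 2 consonants (> 1) → not permitted
[lzu] — violates constraint 2: syllable 1 onset /lz/ has 2 consonants (> 1) → not permitted
[vekk] — violates constraint 3: syllable 1 coda /kk/ has 2 consonants (> 1) → not permitted
[be.ka] — σ1 onset /b/, coda /∅/ ok; σ2 onset /k/, coda /∅/ ok → permitted

[be.ka]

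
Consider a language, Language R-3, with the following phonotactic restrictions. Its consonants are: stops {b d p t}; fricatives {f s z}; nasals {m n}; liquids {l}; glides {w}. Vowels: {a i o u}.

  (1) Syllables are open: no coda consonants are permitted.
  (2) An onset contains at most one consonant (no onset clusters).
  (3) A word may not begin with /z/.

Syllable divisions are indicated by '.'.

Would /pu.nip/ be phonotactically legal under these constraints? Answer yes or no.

no

/pu.nip/ — violates constraint 1: syllable 2 coda /p/ has 1 consonant (> 0) → phonotactically illegal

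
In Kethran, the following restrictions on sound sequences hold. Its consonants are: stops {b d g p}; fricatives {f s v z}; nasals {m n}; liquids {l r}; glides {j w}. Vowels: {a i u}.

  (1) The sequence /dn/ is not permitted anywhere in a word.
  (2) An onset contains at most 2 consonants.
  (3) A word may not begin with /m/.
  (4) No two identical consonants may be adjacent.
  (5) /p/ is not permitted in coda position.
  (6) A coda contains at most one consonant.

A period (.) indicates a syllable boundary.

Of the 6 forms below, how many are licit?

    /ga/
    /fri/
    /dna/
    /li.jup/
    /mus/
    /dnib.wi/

2

/ga/ — σ1 onset /g/, coda /∅/ ok → licit
/fri/ — σ1 onset /fr/ (2C), coda /∅/ ok → licit
/dna/ — violates constraint 1: contains banned sequence /dn/ → illicit
/li.jup/ — violates constraint 5: syllable 2 coda contains /p/ → illicit
/mus/ — violates constraint 3: word begins with /m/ → illicit
/dnib.wi/ — violates constraint 1: contains banned sequence /dn/ → illicit
Licit: /ga/, /fri/ → 2.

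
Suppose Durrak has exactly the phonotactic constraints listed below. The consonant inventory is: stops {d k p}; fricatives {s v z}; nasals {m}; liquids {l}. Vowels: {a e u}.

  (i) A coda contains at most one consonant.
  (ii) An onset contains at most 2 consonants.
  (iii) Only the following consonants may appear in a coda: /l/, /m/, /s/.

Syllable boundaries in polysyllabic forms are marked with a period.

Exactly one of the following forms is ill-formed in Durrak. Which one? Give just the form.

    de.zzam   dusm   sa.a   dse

de.zzam — σ1 onset /d/, coda /∅/ ok; σ2 onset /zz/ (2C), coda /m/ ok → well-formed
dusm — violates constraint (i): syllable 1 coda /sm/ has 2 consonants (> 1) → ill-formed
sa.a — σ1 onset /s/, coda /∅/ ok; σ2 onset /∅/, coda /∅/ ok → well-formed
dse — σ1 onset /ds/ (2C), coda /∅/ ok → well-formed

dusm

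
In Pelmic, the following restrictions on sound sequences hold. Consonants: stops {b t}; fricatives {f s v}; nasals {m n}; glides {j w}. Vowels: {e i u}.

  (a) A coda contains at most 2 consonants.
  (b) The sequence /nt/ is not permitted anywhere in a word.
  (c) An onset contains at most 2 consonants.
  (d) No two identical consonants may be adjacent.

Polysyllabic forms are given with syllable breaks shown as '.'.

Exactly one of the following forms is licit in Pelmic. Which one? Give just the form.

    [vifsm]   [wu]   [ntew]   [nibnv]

[vifsm] — violates constraint (a): syllable 1 coda /fsm/ has 3 consonants (> 2) → illicit
[wu] — σ1 onset /w/, coda /∅/ ok → licit
[ntew] — violates constraint (b): contains banned sequence /nt/ → illicit
[nibnv] — violates constraint (a): syllable 1 coda /bnv/ has 3 consonants (> 2) → illicit

[wu]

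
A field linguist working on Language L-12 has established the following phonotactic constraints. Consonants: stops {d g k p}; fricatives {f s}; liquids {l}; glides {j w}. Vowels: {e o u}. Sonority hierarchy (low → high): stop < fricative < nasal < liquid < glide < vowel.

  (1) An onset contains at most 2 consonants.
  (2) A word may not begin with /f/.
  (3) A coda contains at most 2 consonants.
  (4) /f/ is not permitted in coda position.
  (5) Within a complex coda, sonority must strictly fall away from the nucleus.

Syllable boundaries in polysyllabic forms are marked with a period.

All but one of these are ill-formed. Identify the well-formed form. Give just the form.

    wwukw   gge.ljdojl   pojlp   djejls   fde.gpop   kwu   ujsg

wwukw — violates constraint 5: syllable 1 coda /kw/: /k/ (stop, 1) → /w/ (glide, 5) does not fall → ill-formed
gge.ljdojl — violates constraint 1: syllable 2 onset /ljd/ has 3 consonants (> 2) → ill-formed
pojlp — violates constraint 3: syllable 1 coda /jlp/ has 3 consonants (> 2) → ill-formed
djejls — violates constraint 3: syllable 1 coda /jls/ has 3 consonants (> 2) → ill-formed
fde.gpop — violates constraint 2: word begins with /f/ → ill-formed
kwu — σ1 onset /kw/ (2C), coda /∅/ ok → well-formed
ujsg — violates constraint 3: syllable 1 coda /jsg/ has 3 consonants (> 2) → ill-formed

kwu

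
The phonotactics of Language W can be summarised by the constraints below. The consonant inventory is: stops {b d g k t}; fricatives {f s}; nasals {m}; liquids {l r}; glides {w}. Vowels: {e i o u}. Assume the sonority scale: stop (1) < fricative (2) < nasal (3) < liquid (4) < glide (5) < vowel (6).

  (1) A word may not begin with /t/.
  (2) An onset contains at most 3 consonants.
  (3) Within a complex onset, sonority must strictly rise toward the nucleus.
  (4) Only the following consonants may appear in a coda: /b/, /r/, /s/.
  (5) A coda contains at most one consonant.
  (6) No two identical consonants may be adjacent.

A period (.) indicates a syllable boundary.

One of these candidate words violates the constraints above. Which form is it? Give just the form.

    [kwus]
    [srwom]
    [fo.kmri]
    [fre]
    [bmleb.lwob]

[kwus] — σ1 onset /kw/ (1→5 rises), coda /s/ ok → well-formed
[srwom] — violates constraint 4: syllable 1 coda contains /m/, which is not a licensed coda consonant → ill-formed
[fo.kmri] — σ1 onset /f/, coda /∅/ ok; σ2 onset /kmr/ (1→3→4 rises), coda /∅/ ok → well-formed
[fre] — σ1 onset /fr/ (2→4 rises), coda /∅/ ok → well-formed
[bmleb.lwob] — σ1 onset /bml/ (1→3→4 rises), coda /b/ ok; σ2 onset /lw/ (4→5 rises), coda /b/ ok → well-formed

[srwom]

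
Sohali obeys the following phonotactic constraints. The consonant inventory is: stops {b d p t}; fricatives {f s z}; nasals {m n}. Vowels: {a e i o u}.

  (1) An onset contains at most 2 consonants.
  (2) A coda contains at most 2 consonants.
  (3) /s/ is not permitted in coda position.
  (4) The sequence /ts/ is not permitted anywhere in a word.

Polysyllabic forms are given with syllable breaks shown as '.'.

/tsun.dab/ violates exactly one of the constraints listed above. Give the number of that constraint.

4

/tsun.dab/: contains banned sequence /ts/.
This is a violation of constraint 4: "The sequence /ts/ is not permitted anywhere in a word."
The remaining constraints (1, 2, 3) are satisfied.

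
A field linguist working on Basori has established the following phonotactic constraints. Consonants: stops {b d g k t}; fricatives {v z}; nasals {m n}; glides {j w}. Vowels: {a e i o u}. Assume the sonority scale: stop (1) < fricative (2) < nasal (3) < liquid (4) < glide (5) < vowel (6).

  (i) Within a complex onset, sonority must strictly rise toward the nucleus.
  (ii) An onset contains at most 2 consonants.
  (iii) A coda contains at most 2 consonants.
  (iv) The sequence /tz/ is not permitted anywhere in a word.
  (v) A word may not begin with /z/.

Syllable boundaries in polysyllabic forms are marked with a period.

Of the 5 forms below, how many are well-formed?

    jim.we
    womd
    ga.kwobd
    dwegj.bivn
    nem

jim.we — σ1 onset /j/, coda /m/ ok; σ2 onset /w/, coda /∅/ ok → well-formed
womd — σ1 onset /w/, coda /md/ (2C) ok → well-formed
ga.kwobd — σ1 onset /g/, coda /∅/ ok; σ2 onset /kw/ (1→5 rises), coda /bd/ (2C) ok → well-formed
dwegj.bivn — σ1 onset /dw/ (1→5 rises), coda /gj/ (2C) ok; σ2 onset /b/, coda /vn/ (2C) ok → well-formed
nem — σ1 onset /n/, coda /m/ ok → well-formed
Well-formed: jim.we, womd, ga.kwobd, dwegj.bivn, nem → 5.

5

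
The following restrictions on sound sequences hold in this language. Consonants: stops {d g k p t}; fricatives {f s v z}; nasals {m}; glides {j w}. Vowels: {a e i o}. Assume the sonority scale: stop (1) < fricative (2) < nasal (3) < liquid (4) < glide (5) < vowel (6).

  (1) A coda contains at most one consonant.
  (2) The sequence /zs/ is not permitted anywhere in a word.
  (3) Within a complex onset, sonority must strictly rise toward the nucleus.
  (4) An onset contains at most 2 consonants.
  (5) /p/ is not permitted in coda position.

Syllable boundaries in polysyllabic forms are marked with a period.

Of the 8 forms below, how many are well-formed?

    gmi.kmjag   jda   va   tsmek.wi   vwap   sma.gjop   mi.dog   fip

gmi.kmjag — violates constraint 4: syllable 2 onset /kmj/ has 3 consonants (> 2) → ill-formed
jda — violates constraint 3: syllable 1 onset /jd/: /j/ (glide, 5) → /d/ (stop, 1) does not rise → ill-formed
va — σ1 onset /v/, coda /∅/ ok → well-formed
tsmek.wi — violates constraint 4: syllable 1 onset /tsm/ has 3 consonants (> 2) → ill-formed
vwap — violates constraint 5: syllable 1 coda contains /p/ → ill-formed
sma.gjop — violates constraint 5: syllable 2 coda contains /p/ → ill-formed
mi.dog — σ1 onset /m/, coda /∅/ ok; σ2 onset /d/, coda /g/ ok → well-formed
fip — violates constraint 5: syllable 1 coda contains /p/ → ill-formed
Well-formed: va, mi.dog → 2.

2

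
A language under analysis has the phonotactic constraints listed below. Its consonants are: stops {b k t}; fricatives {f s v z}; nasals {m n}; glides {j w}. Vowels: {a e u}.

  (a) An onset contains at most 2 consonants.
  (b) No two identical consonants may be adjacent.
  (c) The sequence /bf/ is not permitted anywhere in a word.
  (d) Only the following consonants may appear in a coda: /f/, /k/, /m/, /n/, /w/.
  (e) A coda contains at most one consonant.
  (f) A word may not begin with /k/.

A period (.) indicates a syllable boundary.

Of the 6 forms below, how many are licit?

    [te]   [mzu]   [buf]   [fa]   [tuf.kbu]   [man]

[te] — σ1 onset /t/, coda /∅/ ok → licit
[mzu] — σ1 onset /mz/ (2C), coda /∅/ ok → licit
[buf] — σ1 onset /b/, coda /f/ ok → licit
[fa] — σ1 onset /f/, coda /∅/ ok → licit
[tuf.kbu] — σ1 onset /t/, coda /f/ ok; σ2 onset /kb/ (2C), coda /∅/ ok → licit
[man] — σ1 onset /m/, coda /n/ ok → licit
Licit: [te], [mzu], [buf], [fa], [tuf.kbu], [man] → 6.

6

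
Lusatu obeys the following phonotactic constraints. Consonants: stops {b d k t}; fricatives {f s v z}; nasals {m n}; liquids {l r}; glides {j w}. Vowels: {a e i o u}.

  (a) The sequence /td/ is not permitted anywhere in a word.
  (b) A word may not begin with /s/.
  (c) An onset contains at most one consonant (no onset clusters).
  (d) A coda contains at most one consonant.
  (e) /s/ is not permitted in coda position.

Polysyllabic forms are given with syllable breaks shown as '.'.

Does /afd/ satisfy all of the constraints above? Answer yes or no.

no

/afd/ — violates constraint (d): syllable 1 coda /fd/ has 2 consonants (> 1) → illicit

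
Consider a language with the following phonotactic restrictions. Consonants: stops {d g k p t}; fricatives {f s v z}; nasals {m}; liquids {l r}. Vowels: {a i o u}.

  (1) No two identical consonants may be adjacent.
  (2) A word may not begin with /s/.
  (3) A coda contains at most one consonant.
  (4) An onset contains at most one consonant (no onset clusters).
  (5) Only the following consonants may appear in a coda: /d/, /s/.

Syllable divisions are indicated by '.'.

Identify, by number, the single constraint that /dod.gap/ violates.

5

/dod.gap/: syllable 2 coda contains /p/, which is not a licensed coda consonant.
This is a violation of constraint 5: "Only the following consonants may appear in a coda: /d/, /s/."
The remaining constraints (1, 2, 3, 4) are satisfied.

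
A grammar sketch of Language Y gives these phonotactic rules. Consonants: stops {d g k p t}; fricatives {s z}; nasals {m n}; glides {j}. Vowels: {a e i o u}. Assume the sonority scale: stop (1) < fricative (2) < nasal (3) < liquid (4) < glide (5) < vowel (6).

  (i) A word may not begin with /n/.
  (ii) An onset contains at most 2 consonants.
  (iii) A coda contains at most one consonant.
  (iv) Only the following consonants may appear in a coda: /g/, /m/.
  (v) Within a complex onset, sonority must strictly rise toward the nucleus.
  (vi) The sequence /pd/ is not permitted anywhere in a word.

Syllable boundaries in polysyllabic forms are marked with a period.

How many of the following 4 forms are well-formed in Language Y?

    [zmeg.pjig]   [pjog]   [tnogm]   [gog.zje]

[zmeg.pjig] — σ1 onset /zm/ (2→3 rises), coda /g/ ok; σ2 onset /pj/ (1→5 rises), coda /g/ ok → well-formed
[pjog] — σ1 onset /pj/ (1→5 rises), coda /g/ ok → well-formed
[tnogm] — violates constraint (iii): syllable 1 coda /gm/ has 2 consonants (> 1) → ill-formed
[gog.zje] — σ1 onset /g/, coda /g/ ok; σ2 onset /zj/ (2→5 rises), coda /∅/ ok → well-formed
Well-formed: [zmeg.pjig], [pjog], [gog.zje] → 3.

3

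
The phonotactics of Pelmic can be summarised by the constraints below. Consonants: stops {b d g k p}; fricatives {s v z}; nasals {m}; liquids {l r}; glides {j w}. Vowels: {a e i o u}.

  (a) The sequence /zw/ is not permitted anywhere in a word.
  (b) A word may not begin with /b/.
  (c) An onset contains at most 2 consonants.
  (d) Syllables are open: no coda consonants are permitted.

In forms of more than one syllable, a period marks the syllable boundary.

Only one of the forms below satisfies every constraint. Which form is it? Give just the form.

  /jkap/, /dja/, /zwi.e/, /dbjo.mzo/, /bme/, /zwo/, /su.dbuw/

/dja/

/jkap/ — violates constraint (d): syllable 1 coda /p/ has 1 consonant (> 0) → not permitted
/dja/ — σ1 onset /dj/ (2C), coda /∅/ ok → permitted
/zwi.e/ — violates constraint (a): contains banned sequence /zw/ → not permitted
/dbjo.mzo/ — violates constraint (c): syllable 1 onset /dbj/ has 3 consonants (> 2) → not permitted
/bme/ — violates constraint (b): word begins with /b/ → not permitted
/zwo/ — violates constraint (a): contains banned sequence /zw/ → not permitted
/su.dbuw/ — violates constraint (d): syllable 2 coda /w/ has 1 consonant (> 0) → not permitted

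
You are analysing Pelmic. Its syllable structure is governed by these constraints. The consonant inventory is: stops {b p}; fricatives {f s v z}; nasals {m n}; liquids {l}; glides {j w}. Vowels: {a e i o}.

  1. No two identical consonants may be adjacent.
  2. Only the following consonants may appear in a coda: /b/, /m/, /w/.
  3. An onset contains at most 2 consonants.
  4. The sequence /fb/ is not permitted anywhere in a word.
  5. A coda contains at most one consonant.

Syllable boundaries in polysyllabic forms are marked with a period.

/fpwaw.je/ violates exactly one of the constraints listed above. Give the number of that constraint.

/fpwaw.je/: syllable 1 onset /fpw/ has 3 consonants (> 2).
This is a violation of constraint 3: "An onset contains at most 2 consonants."
The remaining constraints (1, 2, 4, 5) are satisfied.

3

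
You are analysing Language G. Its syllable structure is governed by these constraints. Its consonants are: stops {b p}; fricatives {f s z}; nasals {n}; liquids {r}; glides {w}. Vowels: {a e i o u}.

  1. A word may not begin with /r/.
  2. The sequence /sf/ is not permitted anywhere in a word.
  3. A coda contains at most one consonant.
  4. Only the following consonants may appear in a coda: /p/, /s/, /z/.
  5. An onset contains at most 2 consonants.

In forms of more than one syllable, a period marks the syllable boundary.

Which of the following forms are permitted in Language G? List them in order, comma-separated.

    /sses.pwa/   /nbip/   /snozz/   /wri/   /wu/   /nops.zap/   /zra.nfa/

/sses.pwa/, /nbip/, /wri/, /wu/, /zra.nfa/

/sses.pwa/ — σ1 onset /ss/ (2C), coda /s/ ok; σ2 onset /pw/ (2C), coda /∅/ ok → permitted
/nbip/ — σ1 onset /nb/ (2C), coda /p/ ok → permitted
/snozz/ — violates constraint 3: syllable 1 coda /zz/ has 2 consonants (> 1) → not permitted
/wri/ — σ1 onset /wr/ (2C), coda /∅/ ok → permitted
/wu/ — σ1 onset /w/, coda /∅/ ok → permitted
/nops.zap/ — violates constraint 3: syllable 1 coda /ps/ has 2 consonants (> 1) → not permitted
/zra.nfa/ — σ1 onset /zr/ (2C), coda /∅/ ok; σ2 onset /nf/ (2C), coda /∅/ ok → permitted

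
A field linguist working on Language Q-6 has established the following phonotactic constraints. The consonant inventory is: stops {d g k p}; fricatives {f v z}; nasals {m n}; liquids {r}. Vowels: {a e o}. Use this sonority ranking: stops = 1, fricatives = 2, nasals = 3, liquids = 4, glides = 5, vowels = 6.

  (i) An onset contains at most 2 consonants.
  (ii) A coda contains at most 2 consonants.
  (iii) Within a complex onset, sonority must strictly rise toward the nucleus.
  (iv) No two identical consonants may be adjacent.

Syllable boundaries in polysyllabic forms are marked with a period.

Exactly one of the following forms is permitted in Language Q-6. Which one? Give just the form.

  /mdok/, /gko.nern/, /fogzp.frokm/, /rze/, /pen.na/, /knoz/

/knoz/

/mdok/ — violates constraint (iii): syllable 1 onset /md/: /m/ (nasal, 3) → /d/ (stop, 1) does not rise → not permitted
/gko.nern/ — violates constraint (iii): syllable 1 onset /gk/: /g/ (stop, 1) → /k/ (stop, 1) does not rise → not permitted
/fogzp.frokm/ — violates constraint (ii): syllable 1 coda /gzp/ has 3 consonants (> 2) → not permitted
/rze/ — violates constraint (iii): syllable 1 onset /rz/: /r/ (liquid, 4) → /z/ (fricative, 2) does not rise → not permitted
/pen.na/ — violates constraint (iv): adjacent identical consonants /nn/ → not permitted
/knoz/ — σ1 onset /kn/ (1→3 rises), coda /z/ ok → permitted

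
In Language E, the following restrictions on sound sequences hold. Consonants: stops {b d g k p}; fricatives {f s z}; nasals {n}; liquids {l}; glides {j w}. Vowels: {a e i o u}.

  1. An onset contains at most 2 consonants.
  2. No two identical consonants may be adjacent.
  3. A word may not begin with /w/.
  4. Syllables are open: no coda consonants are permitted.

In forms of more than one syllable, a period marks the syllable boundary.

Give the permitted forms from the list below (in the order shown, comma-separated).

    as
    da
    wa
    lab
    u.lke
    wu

as — violates constraint 4: syllable 1 coda /s/ has 1 consonant (> 0) → not permitted
da — σ1 onset /d/, coda /∅/ ok → permitted
wa — violates constraint 3: word begins with /w/ → not permitted
lab — violates constraint 4: syllable 1 coda /b/ has 1 consonant (> 0) → not permitted
u.lke — σ1 onset /∅/, coda /∅/ ok; σ2 onset /lk/ (2C), coda /∅/ ok → permitted
wu — violates constraint 3: word begins with /w/ → not permitted

da, u.lke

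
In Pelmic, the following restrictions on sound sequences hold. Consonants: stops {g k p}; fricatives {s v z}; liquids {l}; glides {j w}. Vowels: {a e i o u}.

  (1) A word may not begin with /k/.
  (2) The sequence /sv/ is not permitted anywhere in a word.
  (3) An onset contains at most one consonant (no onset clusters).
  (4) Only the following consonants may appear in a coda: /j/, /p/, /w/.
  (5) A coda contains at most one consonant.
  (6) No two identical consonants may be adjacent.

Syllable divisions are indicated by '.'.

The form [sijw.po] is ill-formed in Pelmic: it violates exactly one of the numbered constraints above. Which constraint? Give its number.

5

[sijw.po]: syllable 1 coda /jw/ has 2 consonants (> 1).
This is a violation of constraint 5: "A coda contains at most one consonant."
The remaining constraints (1, 2, 3, 4, 6) are satisfied.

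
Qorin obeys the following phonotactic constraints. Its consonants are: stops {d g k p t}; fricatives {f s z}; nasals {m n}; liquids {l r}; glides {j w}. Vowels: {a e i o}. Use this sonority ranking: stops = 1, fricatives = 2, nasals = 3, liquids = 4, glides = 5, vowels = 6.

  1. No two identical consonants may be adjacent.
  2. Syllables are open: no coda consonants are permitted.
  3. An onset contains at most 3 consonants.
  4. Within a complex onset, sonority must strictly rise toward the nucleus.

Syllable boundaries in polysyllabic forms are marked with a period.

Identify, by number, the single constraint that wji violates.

4

wji: syllable 1 onset /wj/: /w/ (glide, 5) → /j/ (glide, 5) does not rise.
This is a violation of constraint 4: "Within a complex onset, sonority must strictly rise toward the nucleus."
The remaining constraints (1, 2, 3) are satisfied.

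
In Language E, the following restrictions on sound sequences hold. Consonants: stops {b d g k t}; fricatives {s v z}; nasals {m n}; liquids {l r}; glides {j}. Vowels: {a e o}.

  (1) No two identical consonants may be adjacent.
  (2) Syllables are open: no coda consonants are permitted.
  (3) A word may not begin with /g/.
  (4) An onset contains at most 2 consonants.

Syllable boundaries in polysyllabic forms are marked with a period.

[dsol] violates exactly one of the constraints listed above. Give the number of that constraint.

2

[dsol]: syllable 1 coda /l/ has 1 consonant (> 0).
This is a violation of constraint 2: "Syllables are open: no coda consonants are permitted."
The remaining constraints (1, 3, 4) are satisfied.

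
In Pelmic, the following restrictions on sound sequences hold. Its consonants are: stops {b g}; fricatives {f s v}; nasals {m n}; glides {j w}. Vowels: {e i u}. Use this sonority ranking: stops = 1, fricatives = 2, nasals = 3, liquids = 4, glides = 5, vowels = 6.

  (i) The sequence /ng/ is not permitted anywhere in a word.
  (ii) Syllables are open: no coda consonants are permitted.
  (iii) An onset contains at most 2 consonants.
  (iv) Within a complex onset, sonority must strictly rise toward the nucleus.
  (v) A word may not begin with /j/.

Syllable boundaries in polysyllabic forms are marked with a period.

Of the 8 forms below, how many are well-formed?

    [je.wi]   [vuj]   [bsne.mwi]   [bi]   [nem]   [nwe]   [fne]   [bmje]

3

[je.wi] — violates constraint (v): word begins with /j/ → ill-formed
[vuj] — violates constraint (ii): syllable 1 coda /j/ has 1 consonant (> 0) → ill-formed
[bsne.mwi] — violates constraint (iii): syllable 1 onset /bsn/ has 3 consonants (> 2) → ill-formed
[bi] — σ1 onset /b/, coda /∅/ ok → well-formed
[nem] — violates constraint (ii): syllable 1 coda /m/ has 1 consonant (> 0) → ill-formed
[nwe] — σ1 onset /nw/ (3→5 rises), coda /∅/ ok → well-formed
[fne] — σ1 onset /fn/ (2→3 rises), coda /∅/ ok → well-formed
[bmje] — violates constraint (iii): syllable 1 onset /bmj/ has 3 consonants (> 2) → ill-formed
Well-formed: [bi], [nwe], [fne] → 3.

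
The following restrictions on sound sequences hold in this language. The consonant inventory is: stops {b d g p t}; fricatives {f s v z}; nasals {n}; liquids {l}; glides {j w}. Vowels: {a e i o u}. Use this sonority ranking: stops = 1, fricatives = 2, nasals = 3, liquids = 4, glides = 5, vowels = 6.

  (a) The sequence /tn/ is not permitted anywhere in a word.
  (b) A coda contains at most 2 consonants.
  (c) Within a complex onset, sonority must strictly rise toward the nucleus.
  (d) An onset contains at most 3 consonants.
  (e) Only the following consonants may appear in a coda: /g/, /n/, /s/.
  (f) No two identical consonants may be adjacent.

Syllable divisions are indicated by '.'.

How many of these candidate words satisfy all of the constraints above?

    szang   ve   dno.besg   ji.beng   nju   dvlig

5

szang — violates constraint (c): syllable 1 onset /sz/: /s/ (fricative, 2) → /z/ (fricative, 2) does not rise → illicit
ve — σ1 onset /v/, coda /∅/ ok → licit
dno.besg — σ1 onset /dn/ (1→3 rises), coda /∅/ ok; σ2 onset /b/, coda /sg/ (2C) ok → licit
ji.beng — σ1 onset /j/, coda /∅/ ok; σ2 onset /b/, coda /ng/ (2C) ok → licit
nju — σ1 onset /nj/ (3→5 rises), coda /∅/ ok → licit
dvlig — σ1 onset /dvl/ (1→2→4 rises), coda /g/ ok → licit
Licit: ve, dno.besg, ji.beng, nju, dvlig → 5.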